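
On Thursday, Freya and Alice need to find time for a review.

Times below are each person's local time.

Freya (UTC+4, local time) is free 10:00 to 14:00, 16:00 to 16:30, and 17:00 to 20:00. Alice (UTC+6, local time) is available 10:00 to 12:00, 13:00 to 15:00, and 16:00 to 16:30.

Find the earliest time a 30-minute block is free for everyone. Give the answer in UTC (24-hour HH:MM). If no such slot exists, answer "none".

Freya → UTC: 06:00–10:00, 12:00–12:30, 13:00–16:00.
Alice → UTC: 04:00–06:00, 07:00–09:00, 10:00–10:30.
Freya ∩ Alice: 07:00–09:00.
Windows ≥ 30 min: 07:00–09:00.
Earliest such window starts at 07:00.

07:00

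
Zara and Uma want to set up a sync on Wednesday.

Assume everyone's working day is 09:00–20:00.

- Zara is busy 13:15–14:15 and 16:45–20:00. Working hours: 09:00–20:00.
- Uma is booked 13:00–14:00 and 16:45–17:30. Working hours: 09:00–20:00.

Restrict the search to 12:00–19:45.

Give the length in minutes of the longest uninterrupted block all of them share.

150 minutes

Zara free within 09:00–20:00: 09:00–13:15, 14:15–16:45.
Uma free within 09:00–20:00: 09:00–13:00, 14:00–16:45, 17:30–20:00.
Zara ∩ Uma: 09:00–13:00, 14:15–16:45.
Restricted to 12:00–19:45: 12:00–13:00, 14:15–16:45.
Common window lengths: 60, 150 min; longest is 150.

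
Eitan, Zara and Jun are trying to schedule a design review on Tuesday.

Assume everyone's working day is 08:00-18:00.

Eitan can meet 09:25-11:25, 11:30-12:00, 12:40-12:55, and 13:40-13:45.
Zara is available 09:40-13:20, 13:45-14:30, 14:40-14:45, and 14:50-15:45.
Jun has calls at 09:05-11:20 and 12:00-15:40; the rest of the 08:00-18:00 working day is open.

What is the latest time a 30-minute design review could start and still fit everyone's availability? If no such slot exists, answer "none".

Jun free within 08:00–18:00: 08:00–09:05, 11:20–12:00, 15:40–18:00.
Eitan ∩ Zara: 09:40–11:25, 11:30–12:00, 12:40–12:55.
Eitan ∩ Zara ∩ Jun: 11:20–11:25, 11:30–12:00.
Windows ≥ 30 min: 11:30–12:00.
Latest start in the last window 11:30–12:00 is 12:00 − 30 min = 11:30.

11:30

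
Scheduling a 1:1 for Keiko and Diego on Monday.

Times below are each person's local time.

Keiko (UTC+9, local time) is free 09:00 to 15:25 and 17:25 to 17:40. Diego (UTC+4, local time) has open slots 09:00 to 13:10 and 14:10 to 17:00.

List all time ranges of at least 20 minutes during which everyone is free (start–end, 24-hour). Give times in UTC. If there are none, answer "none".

05:00–06:25

Keiko → UTC: 00:00–06:25, 08:25–08:40.
Diego → UTC: 05:00–09:10, 10:10–13:00.
Keiko ∩ Diego: 05:00–06:25, 08:25–08:40.
Windows ≥ 20 min: 05:00–06:25.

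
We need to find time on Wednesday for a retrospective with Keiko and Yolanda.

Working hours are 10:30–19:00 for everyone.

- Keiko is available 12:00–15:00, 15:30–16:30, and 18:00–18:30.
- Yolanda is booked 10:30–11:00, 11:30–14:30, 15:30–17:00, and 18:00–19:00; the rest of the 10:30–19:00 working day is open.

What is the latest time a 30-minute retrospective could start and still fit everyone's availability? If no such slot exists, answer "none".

Yolanda free within 10:30–19:00: 11:00–11:30, 14:30–15:30, 17:00–18:00.
Keiko ∩ Yolanda: 14:30–15:00.
Windows ≥ 30 min: 14:30–15:00.
Latest start in the last window 14:30–15:00 is 15:00 − 30 min = 14:30.

14:30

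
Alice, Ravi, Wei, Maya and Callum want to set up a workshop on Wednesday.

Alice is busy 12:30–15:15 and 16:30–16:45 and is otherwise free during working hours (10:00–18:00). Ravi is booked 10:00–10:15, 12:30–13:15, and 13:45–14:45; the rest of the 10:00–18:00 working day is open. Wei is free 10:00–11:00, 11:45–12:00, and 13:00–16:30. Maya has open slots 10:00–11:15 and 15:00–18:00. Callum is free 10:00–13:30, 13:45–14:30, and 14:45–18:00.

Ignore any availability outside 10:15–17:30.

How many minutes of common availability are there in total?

120 minutes

Alice free within 10:00–18:00: 10:00–12:30, 15:15–16:30, 16:45–18:00.
Ravi free within 10:00–18:00: 10:15–12:30, 13:15–13:45, 14:45–18:00.
Alice ∩ Ravi: 10:15–12:30, 15:15–16:30, 16:45–18:00.
Alice ∩ Ravi ∩ Wei: 10:15–11:00, 11:45–12:00, 15:15–16:30.
Alice ∩ Ravi ∩ Wei ∩ Maya: 10:15–11:00, 15:15–16:30.
Alice ∩ Ravi ∩ Wei ∩ Maya ∩ Callum: 10:15–11:00, 15:15–16:30.
Restricted to 10:15–17:30: 10:15–11:00, 15:15–16:30.
Total common minutes: 45 + 75 = 120.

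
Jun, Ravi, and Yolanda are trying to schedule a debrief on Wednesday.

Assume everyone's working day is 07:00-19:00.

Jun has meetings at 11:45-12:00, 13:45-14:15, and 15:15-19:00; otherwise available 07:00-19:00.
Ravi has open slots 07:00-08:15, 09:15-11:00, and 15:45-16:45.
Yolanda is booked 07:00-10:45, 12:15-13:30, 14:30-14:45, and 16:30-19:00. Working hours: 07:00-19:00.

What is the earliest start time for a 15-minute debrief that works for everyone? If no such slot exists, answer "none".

Jun free within 07:00–19:00: 07:00–11:45, 12:00–13:45, 14:15–15:15.
Yolanda free within 07:00–19:00: 10:45–12:15, 13:30–14:30, 14:45–16:30.
Jun ∩ Ravi: 07:00–08:15, 09:15–11:00.
Jun ∩ Ravi ∩ Yolanda: 10:45–11:00.
Windows ≥ 15 min: 10:45–11:00.
Earliest such window starts at 10:45.

10:45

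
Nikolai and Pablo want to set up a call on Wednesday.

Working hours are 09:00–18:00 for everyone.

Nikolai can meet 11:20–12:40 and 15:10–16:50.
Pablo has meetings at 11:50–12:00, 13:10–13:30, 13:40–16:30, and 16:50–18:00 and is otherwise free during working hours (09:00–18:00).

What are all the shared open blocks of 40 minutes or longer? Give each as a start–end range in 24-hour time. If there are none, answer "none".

12:00–12:40

Pablo free within 09:00–18:00: 09:00–11:50, 12:00–13:10, 13:30–13:40, 16:30–16:50.
Nikolai ∩ Pablo: 11:20–11:50, 12:00–12:40, 16:30–16:50.
Windows ≥ 40 min: 12:00–12:40.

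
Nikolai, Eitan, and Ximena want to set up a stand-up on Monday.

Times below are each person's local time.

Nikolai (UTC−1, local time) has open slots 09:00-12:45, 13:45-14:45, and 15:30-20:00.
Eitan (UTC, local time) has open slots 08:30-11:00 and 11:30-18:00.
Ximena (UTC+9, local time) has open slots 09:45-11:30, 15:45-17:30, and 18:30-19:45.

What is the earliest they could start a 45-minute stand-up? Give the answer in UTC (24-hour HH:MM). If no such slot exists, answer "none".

Nikolai → UTC: 10:00–13:45, 14:45–15:45, 16:30–21:00.
Eitan → UTC: 08:30–11:00, 11:30–18:00.
Ximena → UTC: 00:45–02:30, 06:45–08:30, 09:30–10:45.
Nikolai ∩ Eitan: 10:00–11:00, 11:30–13:45, 14:45–15:45, 16:30–18:00.
Nikolai ∩ Eitan ∩ Ximena: 10:00–10:45.
Windows ≥ 45 min: 10:00–10:45.
Earliest such window starts at 10:00.

10:00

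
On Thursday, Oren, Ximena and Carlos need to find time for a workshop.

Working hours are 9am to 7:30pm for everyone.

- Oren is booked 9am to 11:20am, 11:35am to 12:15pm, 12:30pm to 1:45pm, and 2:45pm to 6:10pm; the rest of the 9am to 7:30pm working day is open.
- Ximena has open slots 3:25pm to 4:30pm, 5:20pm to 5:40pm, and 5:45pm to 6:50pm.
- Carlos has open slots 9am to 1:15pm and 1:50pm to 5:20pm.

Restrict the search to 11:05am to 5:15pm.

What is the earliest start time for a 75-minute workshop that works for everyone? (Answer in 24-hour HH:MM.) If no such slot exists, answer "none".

Oren free within 09:00–19:30: 11:20–11:35, 12:15–12:30, 13:45–14:45, 18:10–19:30.
Oren ∩ Ximena: 18:10–18:50.
Oren ∩ Ximena ∩ Carlos: (none).
Restricted to 11:05–17:15: (none).
Windows ≥ 75 min: (none).

none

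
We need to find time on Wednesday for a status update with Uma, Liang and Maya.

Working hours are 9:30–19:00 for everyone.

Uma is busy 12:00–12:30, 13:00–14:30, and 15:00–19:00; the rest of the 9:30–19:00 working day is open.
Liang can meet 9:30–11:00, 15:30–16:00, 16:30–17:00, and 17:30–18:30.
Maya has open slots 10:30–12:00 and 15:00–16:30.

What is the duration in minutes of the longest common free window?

30 minutes

Uma free within 09:30–19:00: 09:30–12:00, 12:30–13:00, 14:30–15:00.
Uma ∩ Liang: 09:30–11:00.
Uma ∩ Liang ∩ Maya: 10:30–11:00.
Single common window of 30 minutes.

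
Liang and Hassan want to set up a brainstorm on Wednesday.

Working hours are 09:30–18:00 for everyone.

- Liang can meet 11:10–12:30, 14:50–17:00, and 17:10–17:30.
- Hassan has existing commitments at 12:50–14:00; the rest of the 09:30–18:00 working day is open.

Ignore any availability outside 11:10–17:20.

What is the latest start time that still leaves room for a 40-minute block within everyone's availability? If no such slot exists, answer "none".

Hassan free within 09:30–18:00: 09:30–12:50, 14:00–18:00.
Liang ∩ Hassan: 11:10–12:30, 14:50–17:00, 17:10–17:30.
Restricted to 11:10–17:20: 11:10–12:30, 14:50–17:00, 17:10–17:20.
Windows ≥ 40 min: 11:10–12:30, 14:50–17:00.
Latest start in the last window 14:50–17:00 is 17:00 − 40 min = 16:20.

16:20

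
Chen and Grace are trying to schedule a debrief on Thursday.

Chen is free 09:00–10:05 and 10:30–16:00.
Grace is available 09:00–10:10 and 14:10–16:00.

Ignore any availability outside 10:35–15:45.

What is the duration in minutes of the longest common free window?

95 minutes

Chen ∩ Grace: 09:00–10:05, 14:10–16:00.
Restricted to 10:35–15:45: 14:10–15:45.
Single common window of 95 minutes.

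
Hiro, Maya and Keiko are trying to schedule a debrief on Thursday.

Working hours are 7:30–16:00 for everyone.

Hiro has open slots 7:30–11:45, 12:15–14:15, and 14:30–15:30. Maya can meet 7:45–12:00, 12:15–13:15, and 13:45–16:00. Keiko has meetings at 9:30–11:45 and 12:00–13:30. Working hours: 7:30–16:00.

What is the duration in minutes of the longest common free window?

105 minutes

Keiko free within 07:30–16:00: 07:30–09:30, 11:45–12:00, 13:30–16:00.
Hiro ∩ Maya: 07:45–11:45, 12:15–13:15, 13:45–14:15, 14:30–15:30.
Hiro ∩ Maya ∩ Keiko: 07:45–09:30, 13:45–14:15, 14:30–15:30.
Common window lengths: 105, 30, 60 min; longest is 105.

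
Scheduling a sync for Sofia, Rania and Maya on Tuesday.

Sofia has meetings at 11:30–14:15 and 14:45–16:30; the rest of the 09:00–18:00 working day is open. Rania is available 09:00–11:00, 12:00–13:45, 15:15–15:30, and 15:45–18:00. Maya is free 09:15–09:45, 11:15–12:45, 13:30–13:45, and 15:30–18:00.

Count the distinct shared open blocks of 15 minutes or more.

Sofia free within 09:00–18:00: 09:00–11:30, 14:15–14:45, 16:30–18:00.
Sofia ∩ Rania: 09:00–11:00, 16:30–18:00.
Sofia ∩ Rania ∩ Maya: 09:15–09:45, 16:30–18:00.
Windows ≥ 15 min: 09:15–09:45, 16:30–18:00.
That's 2 windows.

2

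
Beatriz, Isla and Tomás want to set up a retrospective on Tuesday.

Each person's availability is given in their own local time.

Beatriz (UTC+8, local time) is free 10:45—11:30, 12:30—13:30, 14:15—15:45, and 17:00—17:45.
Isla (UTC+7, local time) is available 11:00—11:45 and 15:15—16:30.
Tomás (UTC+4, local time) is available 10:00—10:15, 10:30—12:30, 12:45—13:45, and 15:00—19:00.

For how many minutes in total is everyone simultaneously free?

Beatriz → UTC: 02:45–03:30, 04:30–05:30, 06:15–07:45, 09:00–09:45.
Isla → UTC: 04:00–04:45, 08:15–09:30.
Tomás → UTC: 06:00–06:15, 06:30–08:30, 08:45–09:45, 11:00–15:00.
Beatriz ∩ Isla: 04:30–04:45, 09:00–09:30.
Beatriz ∩ Isla ∩ Tomás: 09:00–09:30.
Total common minutes: 30.

30 minutes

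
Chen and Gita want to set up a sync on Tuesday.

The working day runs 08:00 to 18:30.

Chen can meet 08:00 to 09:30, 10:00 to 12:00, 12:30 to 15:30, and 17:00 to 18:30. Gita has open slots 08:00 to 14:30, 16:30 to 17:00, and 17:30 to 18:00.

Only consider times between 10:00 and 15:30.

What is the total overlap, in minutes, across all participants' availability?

240 minutes

Chen ∩ Gita: 08:00–09:30, 10:00–12:00, 12:30–14:30, 17:30–18:00.
Restricted to 10:00–15:30: 10:00–12:00, 12:30–14:30.
Total common minutes: 120 + 120 = 240.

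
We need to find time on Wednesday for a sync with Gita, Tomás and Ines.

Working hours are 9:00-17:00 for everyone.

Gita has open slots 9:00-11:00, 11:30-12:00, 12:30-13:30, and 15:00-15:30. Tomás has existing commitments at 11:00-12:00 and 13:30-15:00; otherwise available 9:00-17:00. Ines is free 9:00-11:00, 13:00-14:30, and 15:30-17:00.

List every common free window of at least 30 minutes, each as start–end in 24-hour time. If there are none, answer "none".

09:00–11:00, 13:00–13:30

Tomás free within 09:00–17:00: 09:00–11:00, 12:00–13:30, 15:00–17:00.
Gita ∩ Tomás: 09:00–11:00, 12:30–13:30, 15:00–15:30.
Gita ∩ Tomás ∩ Ines: 09:00–11:00, 13:00–13:30.
Windows ≥ 30 min: 09:00–11:00, 13:00–13:30.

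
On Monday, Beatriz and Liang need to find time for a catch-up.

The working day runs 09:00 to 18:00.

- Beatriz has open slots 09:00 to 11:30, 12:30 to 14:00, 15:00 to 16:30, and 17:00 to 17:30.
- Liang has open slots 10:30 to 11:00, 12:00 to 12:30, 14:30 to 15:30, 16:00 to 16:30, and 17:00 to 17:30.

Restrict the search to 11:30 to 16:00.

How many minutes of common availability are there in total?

Beatriz ∩ Liang: 10:30–11:00, 15:00–15:30, 16:00–16:30, 17:00–17:30.
Restricted to 11:30–16:00: 15:00–15:30.
Total common minutes: 30.

30 minutes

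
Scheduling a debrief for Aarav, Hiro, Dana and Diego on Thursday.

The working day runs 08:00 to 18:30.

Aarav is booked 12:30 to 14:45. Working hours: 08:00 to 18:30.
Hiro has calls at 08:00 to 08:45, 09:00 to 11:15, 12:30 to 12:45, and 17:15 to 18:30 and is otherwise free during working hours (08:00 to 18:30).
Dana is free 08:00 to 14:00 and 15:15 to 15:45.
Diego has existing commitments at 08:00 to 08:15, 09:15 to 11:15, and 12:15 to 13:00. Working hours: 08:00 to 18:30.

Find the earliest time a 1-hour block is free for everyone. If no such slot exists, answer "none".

Aarav free within 08:00–18:30: 08:00–12:30, 14:45–18:30.
Hiro free within 08:00–18:30: 08:45–09:00, 11:15–12:30, 12:45–17:15.
Diego free within 08:00–18:30: 08:15–09:15, 11:15–12:15, 13:00–18:30.
Aarav ∩ Hiro: 08:45–09:00, 11:15–12:30, 14:45–17:15.
Aarav ∩ Hiro ∩ Dana: 08:45–09:00, 11:15–12:30, 15:15–15:45.
Aarav ∩ Hiro ∩ Dana ∩ Diego: 08:45–09:00, 11:15–12:15, 15:15–15:45.
Windows ≥ 60 min: 11:15–12:15.
Earliest such window starts at 11:15.

11:15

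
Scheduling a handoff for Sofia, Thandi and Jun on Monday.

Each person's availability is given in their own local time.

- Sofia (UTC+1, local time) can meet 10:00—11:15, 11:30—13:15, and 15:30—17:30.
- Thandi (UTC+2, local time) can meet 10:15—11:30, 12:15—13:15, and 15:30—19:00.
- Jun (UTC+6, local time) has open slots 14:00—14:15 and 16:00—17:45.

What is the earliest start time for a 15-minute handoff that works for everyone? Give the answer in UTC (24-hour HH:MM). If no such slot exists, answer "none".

Sofia → UTC: 09:00–10:15, 10:30–12:15, 14:30–16:30.
Thandi → UTC: 08:15–09:30, 10:15–11:15, 13:30–17:00.
Jun → UTC: 08:00–08:15, 10:00–11:45.
Sofia ∩ Thandi: 09:00–09:30, 10:30–11:15, 14:30–16:30.
Sofia ∩ Thandi ∩ Jun: 10:30–11:15.
Windows ≥ 15 min: 10:30–11:15.
Earliest such window starts at 10:30.

10:30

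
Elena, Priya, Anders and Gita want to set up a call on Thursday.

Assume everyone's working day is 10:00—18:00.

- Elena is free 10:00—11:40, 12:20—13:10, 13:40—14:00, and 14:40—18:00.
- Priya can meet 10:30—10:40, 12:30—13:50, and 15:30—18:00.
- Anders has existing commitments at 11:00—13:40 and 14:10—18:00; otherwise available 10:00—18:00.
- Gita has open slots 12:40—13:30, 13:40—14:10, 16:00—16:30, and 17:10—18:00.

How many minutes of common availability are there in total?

10 minutes

Anders free within 10:00–18:00: 10:00–11:00, 13:40–14:10.
Elena ∩ Priya: 10:30–10:40, 12:30–13:10, 13:40–13:50, 15:30–18:00.
Elena ∩ Priya ∩ Anders: 10:30–10:40, 13:40–13:50.
Elena ∩ Priya ∩ Anders ∩ Gita: 13:40–13:50.
Total common minutes: 10.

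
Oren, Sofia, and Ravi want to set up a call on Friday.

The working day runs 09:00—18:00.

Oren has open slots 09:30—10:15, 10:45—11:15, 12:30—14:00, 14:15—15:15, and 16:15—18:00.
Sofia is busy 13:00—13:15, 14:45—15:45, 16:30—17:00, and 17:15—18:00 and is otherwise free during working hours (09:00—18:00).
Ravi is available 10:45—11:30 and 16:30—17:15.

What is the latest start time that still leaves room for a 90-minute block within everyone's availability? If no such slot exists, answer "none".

Sofia free within 09:00–18:00: 09:00–13:00, 13:15–14:45, 15:45–16:30, 17:00–17:15.
Oren ∩ Sofia: 09:30–10:15, 10:45–11:15, 12:30–13:00, 13:15–14:00, 14:15–14:45, 16:15–16:30, 17:00–17:15.
Oren ∩ Sofia ∩ Ravi: 10:45–11:15, 17:00–17:15.
Windows ≥ 90 min: (none).

none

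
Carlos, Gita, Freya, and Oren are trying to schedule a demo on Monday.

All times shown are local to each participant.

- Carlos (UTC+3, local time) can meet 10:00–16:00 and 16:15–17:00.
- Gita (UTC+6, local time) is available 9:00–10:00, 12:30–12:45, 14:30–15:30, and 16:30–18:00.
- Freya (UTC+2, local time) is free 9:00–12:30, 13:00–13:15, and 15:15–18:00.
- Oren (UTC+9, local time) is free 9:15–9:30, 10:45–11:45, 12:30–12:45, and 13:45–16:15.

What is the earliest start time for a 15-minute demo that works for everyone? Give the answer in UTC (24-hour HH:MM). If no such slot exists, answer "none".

Carlos → UTC: 07:00–13:00, 13:15–14:00.
Gita → UTC: 03:00–04:00, 06:30–06:45, 08:30–09:30, 10:30–12:00.
Freya → UTC: 07:00–10:30, 11:00–11:15, 13:15–16:00.
Oren → UTC: 00:15–00:30, 01:45–02:45, 03:30–03:45, 04:45–07:15.
Carlos ∩ Gita: 08:30–09:30, 10:30–12:00.
Carlos ∩ Gita ∩ Freya: 08:30–09:30, 11:00–11:15.
Carlos ∩ Gita ∩ Freya ∩ Oren: (none).
Windows ≥ 15 min: (none).

none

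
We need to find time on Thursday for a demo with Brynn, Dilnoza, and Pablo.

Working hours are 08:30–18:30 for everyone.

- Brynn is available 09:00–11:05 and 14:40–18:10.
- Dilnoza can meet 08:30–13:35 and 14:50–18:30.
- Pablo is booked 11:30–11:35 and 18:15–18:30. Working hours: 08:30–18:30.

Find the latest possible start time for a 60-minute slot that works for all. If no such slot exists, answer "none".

17:10

Pablo free within 08:30–18:30: 08:30–11:30, 11:35–18:15.
Brynn ∩ Dilnoza: 09:00–11:05, 14:50–18:10.
Brynn ∩ Dilnoza ∩ Pablo: 09:00–11:05, 14:50–18:10.
Windows ≥ 60 min: 09:00–11:05, 14:50–18:10.
Latest start in the last window 14:50–18:10 is 18:10 − 60 min = 17:10.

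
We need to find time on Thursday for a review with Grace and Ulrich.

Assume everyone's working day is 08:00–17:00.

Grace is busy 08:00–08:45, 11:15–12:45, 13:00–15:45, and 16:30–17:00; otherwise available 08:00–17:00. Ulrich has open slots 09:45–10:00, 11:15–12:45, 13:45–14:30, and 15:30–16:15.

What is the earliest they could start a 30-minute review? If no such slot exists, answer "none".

Grace free within 08:00–17:00: 08:45–11:15, 12:45–13:00, 15:45–16:30.
Grace ∩ Ulrich: 09:45–10:00, 15:45–16:15.
Windows ≥ 30 min: 15:45–16:15.
Earliest such window starts at 15:45.

15:45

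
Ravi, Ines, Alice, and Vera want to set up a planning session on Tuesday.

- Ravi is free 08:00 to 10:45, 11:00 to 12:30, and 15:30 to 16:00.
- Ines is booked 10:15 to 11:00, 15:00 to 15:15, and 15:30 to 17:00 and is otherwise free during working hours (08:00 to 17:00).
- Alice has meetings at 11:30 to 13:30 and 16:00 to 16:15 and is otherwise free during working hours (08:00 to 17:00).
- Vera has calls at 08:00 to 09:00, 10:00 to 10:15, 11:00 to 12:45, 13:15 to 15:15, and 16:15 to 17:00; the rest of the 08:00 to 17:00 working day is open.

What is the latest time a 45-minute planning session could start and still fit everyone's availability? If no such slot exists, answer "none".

09:15

Ines free within 08:00–17:00: 08:00–10:15, 11:00–15:00, 15:15–15:30.
Alice free within 08:00–17:00: 08:00–11:30, 13:30–16:00, 16:15–17:00.
Vera free within 08:00–17:00: 09:00–10:00, 10:15–11:00, 12:45–13:15, 15:15–16:15.
Ravi ∩ Ines: 08:00–10:15, 11:00–12:30.
Ravi ∩ Ines ∩ Alice: 08:00–10:15, 11:00–11:30.
Ravi ∩ Ines ∩ Alice ∩ Vera: 09:00–10:00.
Windows ≥ 45 min: 09:00–10:00.
Latest start in the last window 09:00–10:00 is 10:00 − 45 min = 09:15.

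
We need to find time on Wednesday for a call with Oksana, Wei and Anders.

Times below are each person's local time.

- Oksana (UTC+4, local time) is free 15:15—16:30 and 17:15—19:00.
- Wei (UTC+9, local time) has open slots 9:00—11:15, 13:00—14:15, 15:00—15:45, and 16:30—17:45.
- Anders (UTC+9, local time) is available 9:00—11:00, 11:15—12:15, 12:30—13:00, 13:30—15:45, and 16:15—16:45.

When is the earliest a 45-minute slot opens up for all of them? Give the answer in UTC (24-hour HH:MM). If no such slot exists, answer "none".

none

Oksana → UTC: 11:15–12:30, 13:15–15:00.
Wei → UTC: 00:00–02:15, 04:00–05:15, 06:00–06:45, 07:30–08:45.
Anders → UTC: 00:00–02:00, 02:15–03:15, 03:30–04:00, 04:30–06:45, 07:15–07:45.
Oksana ∩ Wei: (none).
Oksana ∩ Wei ∩ Anders: (none).
Windows ≥ 45 min: (none).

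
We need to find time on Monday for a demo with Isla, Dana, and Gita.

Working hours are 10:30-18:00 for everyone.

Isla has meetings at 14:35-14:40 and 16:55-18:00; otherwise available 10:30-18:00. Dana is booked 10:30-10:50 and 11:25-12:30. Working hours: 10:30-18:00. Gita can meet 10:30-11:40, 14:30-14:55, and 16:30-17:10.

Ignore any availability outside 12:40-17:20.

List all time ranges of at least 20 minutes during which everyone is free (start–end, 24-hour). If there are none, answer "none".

16:30–16:55

Isla free within 10:30–18:00: 10:30–14:35, 14:40–16:55.
Dana free within 10:30–18:00: 10:50–11:25, 12:30–18:00.
Isla ∩ Dana: 10:50–11:25, 12:30–14:35, 14:40–16:55.
Isla ∩ Dana ∩ Gita: 10:50–11:25, 14:30–14:35, 14:40–14:55, 16:30–16:55.
Restricted to 12:40–17:20: 14:30–14:35, 14:40–14:55, 16:30–16:55.
Windows ≥ 20 min: 16:30–16:55.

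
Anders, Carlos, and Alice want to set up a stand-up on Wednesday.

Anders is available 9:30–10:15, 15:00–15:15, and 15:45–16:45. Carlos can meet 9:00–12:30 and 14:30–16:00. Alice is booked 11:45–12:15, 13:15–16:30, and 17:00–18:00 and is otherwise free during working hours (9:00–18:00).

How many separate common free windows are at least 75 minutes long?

Alice free within 09:00–18:00: 09:00–11:45, 12:15–13:15, 16:30–17:00.
Anders ∩ Carlos: 09:30–10:15, 15:00–15:15, 15:45–16:00.
Anders ∩ Carlos ∩ Alice: 09:30–10:15.
Windows ≥ 75 min: (none).
That's 0 windows.

0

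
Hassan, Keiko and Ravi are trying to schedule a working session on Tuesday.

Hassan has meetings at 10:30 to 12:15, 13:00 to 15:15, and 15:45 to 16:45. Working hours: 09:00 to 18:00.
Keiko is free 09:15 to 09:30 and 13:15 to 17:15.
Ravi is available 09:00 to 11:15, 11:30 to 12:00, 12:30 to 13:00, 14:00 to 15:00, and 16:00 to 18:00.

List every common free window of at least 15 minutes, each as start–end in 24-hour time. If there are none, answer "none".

Hassan free within 09:00–18:00: 09:00–10:30, 12:15–13:00, 15:15–15:45, 16:45–18:00.
Hassan ∩ Keiko: 09:15–09:30, 15:15–15:45, 16:45–17:15.
Hassan ∩ Keiko ∩ Ravi: 09:15–09:30, 16:45–17:15.
Windows ≥ 15 min: 09:15–09:30, 16:45–17:15.

09:15–09:30, 16:45–17:15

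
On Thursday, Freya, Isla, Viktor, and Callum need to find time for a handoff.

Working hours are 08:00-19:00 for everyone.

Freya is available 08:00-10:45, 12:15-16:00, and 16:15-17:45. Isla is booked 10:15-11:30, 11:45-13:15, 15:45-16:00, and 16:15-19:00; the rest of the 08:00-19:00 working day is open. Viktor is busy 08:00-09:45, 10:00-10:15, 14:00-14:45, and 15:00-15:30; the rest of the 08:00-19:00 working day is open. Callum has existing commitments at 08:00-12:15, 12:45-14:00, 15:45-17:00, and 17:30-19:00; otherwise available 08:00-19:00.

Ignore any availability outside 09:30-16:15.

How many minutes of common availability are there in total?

30 minutes

Isla free within 08:00–19:00: 08:00–10:15, 11:30–11:45, 13:15–15:45, 16:00–16:15.
Viktor free within 08:00–19:00: 09:45–10:00, 10:15–14:00, 14:45–15:00, 15:30–19:00.
Callum free within 08:00–19:00: 12:15–12:45, 14:00–15:45, 17:00–17:30.
Freya ∩ Isla: 08:00–10:15, 13:15–15:45.
Freya ∩ Isla ∩ Viktor: 09:45–10:00, 13:15–14:00, 14:45–15:00, 15:30–15:45.
Freya ∩ Isla ∩ Viktor ∩ Callum: 14:45–15:00, 15:30–15:45.
Restricted to 09:30–16:15: 14:45–15:00, 15:30–15:45.
Total common minutes: 15 + 15 = 30.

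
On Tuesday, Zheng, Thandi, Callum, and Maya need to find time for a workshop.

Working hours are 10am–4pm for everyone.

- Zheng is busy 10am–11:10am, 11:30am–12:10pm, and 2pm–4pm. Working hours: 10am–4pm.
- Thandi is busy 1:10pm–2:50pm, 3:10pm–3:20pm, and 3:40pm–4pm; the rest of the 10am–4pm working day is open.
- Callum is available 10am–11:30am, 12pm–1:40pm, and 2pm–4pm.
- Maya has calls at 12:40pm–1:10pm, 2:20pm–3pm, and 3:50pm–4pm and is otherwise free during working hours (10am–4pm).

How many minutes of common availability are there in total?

Zheng free within 10:00–16:00: 11:10–11:30, 12:10–14:00.
Thandi free within 10:00–16:00: 10:00–13:10, 14:50–15:10, 15:20–15:40.
Maya free within 10:00–16:00: 10:00–12:40, 13:10–14:20, 15:00–15:50.
Zheng ∩ Thandi: 11:10–11:30, 12:10–13:10.
Zheng ∩ Thandi ∩ Callum: 11:10–11:30, 12:10–13:10.
Zheng ∩ Thandi ∩ Callum ∩ Maya: 11:10–11:30, 12:10–12:40.
Total common minutes: 20 + 30 = 50.

50 minutes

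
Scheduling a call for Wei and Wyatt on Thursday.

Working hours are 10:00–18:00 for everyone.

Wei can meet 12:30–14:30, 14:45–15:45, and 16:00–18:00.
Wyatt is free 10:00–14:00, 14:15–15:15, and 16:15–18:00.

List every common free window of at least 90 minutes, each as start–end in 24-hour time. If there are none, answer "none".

Wei ∩ Wyatt: 12:30–14:00, 14:15–14:30, 14:45–15:15, 16:15–18:00.
Windows ≥ 90 min: 12:30–14:00, 16:15–18:00.

12:30–14:00, 16:15–18:00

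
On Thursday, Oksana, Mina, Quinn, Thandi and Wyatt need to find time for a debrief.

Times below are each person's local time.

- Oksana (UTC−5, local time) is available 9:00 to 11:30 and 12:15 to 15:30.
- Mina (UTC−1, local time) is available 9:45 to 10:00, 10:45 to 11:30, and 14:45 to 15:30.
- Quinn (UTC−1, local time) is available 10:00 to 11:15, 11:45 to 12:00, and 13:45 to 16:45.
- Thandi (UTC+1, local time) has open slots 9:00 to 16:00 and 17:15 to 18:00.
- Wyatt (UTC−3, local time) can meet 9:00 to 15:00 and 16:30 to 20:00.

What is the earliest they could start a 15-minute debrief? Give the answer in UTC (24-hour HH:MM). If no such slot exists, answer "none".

Oksana → UTC: 14:00–16:30, 17:15–20:30.
Mina → UTC: 10:45–11:00, 11:45–12:30, 15:45–16:30.
Quinn → UTC: 11:00–12:15, 12:45–13:00, 14:45–17:45.
Thandi → UTC: 08:00–15:00, 16:15–17:00.
Wyatt → UTC: 12:00–18:00, 19:30–23:00.
Oksana ∩ Mina: 15:45–16:30.
Oksana ∩ Mina ∩ Quinn: 15:45–16:30.
Oksana ∩ Mina ∩ Quinn ∩ Thandi: 16:15–16:30.
Oksana ∩ Mina ∩ Quinn ∩ Thandi ∩ Wyatt: 16:15–16:30.
Windows ≥ 15 min: 16:15–16:30.
Earliest such window starts at 16:15.

16:15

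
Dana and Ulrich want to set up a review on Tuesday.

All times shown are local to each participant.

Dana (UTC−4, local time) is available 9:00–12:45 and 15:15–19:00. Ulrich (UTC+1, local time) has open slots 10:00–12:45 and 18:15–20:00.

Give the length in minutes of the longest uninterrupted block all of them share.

0 minutes

Dana → UTC: 13:00–16:45, 19:15–23:00.
Ulrich → UTC: 09:00–11:45, 17:15–19:00.
Dana ∩ Ulrich: (none).
No common window.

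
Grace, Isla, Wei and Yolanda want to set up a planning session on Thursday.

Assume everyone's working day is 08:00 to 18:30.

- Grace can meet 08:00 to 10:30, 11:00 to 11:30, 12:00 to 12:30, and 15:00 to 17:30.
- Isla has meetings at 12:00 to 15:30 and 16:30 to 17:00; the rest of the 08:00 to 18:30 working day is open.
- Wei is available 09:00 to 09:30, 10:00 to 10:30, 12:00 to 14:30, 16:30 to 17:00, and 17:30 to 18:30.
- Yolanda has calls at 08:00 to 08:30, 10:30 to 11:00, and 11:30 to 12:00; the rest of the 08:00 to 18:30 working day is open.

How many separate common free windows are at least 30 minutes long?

2

Isla free within 08:00–18:30: 08:00–12:00, 15:30–16:30, 17:00–18:30.
Yolanda free within 08:00–18:30: 08:30–10:30, 11:00–11:30, 12:00–18:30.
Grace ∩ Isla: 08:00–10:30, 11:00–11:30, 15:30–16:30, 17:00–17:30.
Grace ∩ Isla ∩ Wei: 09:00–09:30, 10:00–10:30.
Grace ∩ Isla ∩ Wei ∩ Yolanda: 09:00–09:30, 10:00–10:30.
Windows ≥ 30 min: 09:00–09:30, 10:00–10:30.
That's 2 windows.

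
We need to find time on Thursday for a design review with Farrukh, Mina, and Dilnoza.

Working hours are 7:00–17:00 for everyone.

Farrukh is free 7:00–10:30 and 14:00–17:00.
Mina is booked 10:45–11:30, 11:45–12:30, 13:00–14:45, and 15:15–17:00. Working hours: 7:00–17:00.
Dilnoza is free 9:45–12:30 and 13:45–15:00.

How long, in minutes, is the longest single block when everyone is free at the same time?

45 minutes

Mina free within 07:00–17:00: 07:00–10:45, 11:30–11:45, 12:30–13:00, 14:45–15:15.
Farrukh ∩ Mina: 07:00–10:30, 14:45–15:15.
Farrukh ∩ Mina ∩ Dilnoza: 09:45–10:30, 14:45–15:00.
Common window lengths: 45, 15 min; longest is 45.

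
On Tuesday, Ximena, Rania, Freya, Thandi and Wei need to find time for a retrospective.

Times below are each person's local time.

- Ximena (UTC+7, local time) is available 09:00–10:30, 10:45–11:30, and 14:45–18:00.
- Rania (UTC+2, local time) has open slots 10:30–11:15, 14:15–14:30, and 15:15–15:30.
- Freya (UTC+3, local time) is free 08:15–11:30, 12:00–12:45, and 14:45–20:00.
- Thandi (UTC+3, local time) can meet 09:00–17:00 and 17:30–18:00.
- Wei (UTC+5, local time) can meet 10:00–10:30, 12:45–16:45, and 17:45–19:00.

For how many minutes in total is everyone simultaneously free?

15 minutes

Ximena → UTC: 02:00–03:30, 03:45–04:30, 07:45–11:00.
Rania → UTC: 08:30–09:15, 12:15–12:30, 13:15–13:30.
Freya → UTC: 05:15–08:30, 09:00–09:45, 11:45–17:00.
Thandi → UTC: 06:00–14:00, 14:30–15:00.
Wei → UTC: 05:00–05:30, 07:45–11:45, 12:45–14:00.
Ximena ∩ Rania: 08:30–09:15.
Ximena ∩ Rania ∩ Freya: 09:00–09:15.
Ximena ∩ Rania ∩ Freya ∩ Thandi: 09:00–09:15.
Ximena ∩ Rania ∩ Freya ∩ Thandi ∩ Wei: 09:00–09:15.
Total common minutes: 15.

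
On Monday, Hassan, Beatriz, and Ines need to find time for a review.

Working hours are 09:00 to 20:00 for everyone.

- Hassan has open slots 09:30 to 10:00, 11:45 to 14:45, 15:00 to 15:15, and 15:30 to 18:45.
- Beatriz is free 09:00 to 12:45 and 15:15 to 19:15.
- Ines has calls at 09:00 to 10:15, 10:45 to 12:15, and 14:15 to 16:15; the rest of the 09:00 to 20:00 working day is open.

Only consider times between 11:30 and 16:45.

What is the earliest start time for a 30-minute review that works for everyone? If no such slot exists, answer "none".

12:15

Ines free within 09:00–20:00: 10:15–10:45, 12:15–14:15, 16:15–20:00.
Hassan ∩ Beatriz: 09:30–10:00, 11:45–12:45, 15:30–18:45.
Hassan ∩ Beatriz ∩ Ines: 12:15–12:45, 16:15–18:45.
Restricted to 11:30–16:45: 12:15–12:45, 16:15–16:45.
Windows ≥ 30 min: 12:15–12:45, 16:15–16:45.
Earliest such window starts at 12:15.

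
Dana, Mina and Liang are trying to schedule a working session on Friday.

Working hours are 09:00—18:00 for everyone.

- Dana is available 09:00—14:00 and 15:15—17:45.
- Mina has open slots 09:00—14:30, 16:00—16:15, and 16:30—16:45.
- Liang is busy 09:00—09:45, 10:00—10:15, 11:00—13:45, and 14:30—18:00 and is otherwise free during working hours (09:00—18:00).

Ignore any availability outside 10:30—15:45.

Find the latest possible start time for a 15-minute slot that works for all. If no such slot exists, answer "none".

Liang free within 09:00–18:00: 09:45–10:00, 10:15–11:00, 13:45–14:30.
Dana ∩ Mina: 09:00–14:00, 16:00–16:15, 16:30–16:45.
Dana ∩ Mina ∩ Liang: 09:45–10:00, 10:15–11:00, 13:45–14:00.
Restricted to 10:30–15:45: 10:30–11:00, 13:45–14:00.
Windows ≥ 15 min: 10:30–11:00, 13:45–14:00.
Latest start in the last window 13:45–14:00 is 14:00 − 15 min = 13:45.

13:45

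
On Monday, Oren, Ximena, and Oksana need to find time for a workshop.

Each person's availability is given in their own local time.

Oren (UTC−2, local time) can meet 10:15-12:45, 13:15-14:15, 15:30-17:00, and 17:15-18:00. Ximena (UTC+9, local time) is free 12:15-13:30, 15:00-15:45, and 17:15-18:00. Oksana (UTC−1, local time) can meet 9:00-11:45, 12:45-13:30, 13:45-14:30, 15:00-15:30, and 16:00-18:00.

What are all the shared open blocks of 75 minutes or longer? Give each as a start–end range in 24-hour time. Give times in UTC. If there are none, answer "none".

none

Oren → UTC: 12:15–14:45, 15:15–16:15, 17:30–19:00, 19:15–20:00.
Ximena → UTC: 03:15–04:30, 06:00–06:45, 08:15–09:00.
Oksana → UTC: 10:00–12:45, 13:45–14:30, 14:45–15:30, 16:00–16:30, 17:00–19:00.
Oren ∩ Ximena: (none).
Oren ∩ Ximena ∩ Oksana: (none).
Windows ≥ 75 min: (none).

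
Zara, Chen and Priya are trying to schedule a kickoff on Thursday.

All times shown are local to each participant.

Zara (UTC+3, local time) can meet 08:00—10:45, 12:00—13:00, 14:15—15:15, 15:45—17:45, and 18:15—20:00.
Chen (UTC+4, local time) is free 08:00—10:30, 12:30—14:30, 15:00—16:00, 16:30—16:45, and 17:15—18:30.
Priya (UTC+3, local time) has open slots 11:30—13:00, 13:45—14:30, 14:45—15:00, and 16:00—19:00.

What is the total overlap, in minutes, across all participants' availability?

165 minutes

Zara → UTC: 05:00–07:45, 09:00–10:00, 11:15–12:15, 12:45–14:45, 15:15–17:00.
Chen → UTC: 04:00–06:30, 08:30–10:30, 11:00–12:00, 12:30–12:45, 13:15–14:30.
Priya → UTC: 08:30–10:00, 10:45–11:30, 11:45–12:00, 13:00–16:00.
Zara ∩ Chen: 05:00–06:30, 09:00–10:00, 11:15–12:00, 13:15–14:30.
Zara ∩ Chen ∩ Priya: 09:00–10:00, 11:15–11:30, 11:45–12:00, 13:15–14:30.
Total common minutes: 60 + 15 + 15 + 75 = 165.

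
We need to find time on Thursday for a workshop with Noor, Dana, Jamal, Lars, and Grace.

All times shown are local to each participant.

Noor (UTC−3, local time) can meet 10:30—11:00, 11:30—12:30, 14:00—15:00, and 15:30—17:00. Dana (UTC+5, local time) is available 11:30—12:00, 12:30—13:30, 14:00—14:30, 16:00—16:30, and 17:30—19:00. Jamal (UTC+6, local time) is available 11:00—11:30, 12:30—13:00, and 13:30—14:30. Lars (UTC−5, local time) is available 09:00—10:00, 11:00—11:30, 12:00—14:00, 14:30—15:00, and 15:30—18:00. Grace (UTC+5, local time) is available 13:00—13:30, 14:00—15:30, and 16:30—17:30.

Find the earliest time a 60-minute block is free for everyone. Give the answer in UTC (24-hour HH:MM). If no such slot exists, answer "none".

none

Noor → UTC: 13:30–14:00, 14:30–15:30, 17:00–18:00, 18:30–20:00.
Dana → UTC: 06:30–07:00, 07:30–08:30, 09:00–09:30, 11:00–11:30, 12:30–14:00.
Jamal → UTC: 05:00–05:30, 06:30–07:00, 07:30–08:30.
Lars → UTC: 14:00–15:00, 16:00–16:30, 17:00–19:00, 19:30–20:00, 20:30–23:00.
Grace → UTC: 08:00–08:30, 09:00–10:30, 11:30–12:30.
Noor ∩ Dana: 13:30–14:00.
Noor ∩ Dana ∩ Jamal: (none).
Noor ∩ Dana ∩ Jamal ∩ Lars: (none).
Noor ∩ Dana ∩ Jamal ∩ Lars ∩ Grace: (none).
Windows ≥ 60 min: (none).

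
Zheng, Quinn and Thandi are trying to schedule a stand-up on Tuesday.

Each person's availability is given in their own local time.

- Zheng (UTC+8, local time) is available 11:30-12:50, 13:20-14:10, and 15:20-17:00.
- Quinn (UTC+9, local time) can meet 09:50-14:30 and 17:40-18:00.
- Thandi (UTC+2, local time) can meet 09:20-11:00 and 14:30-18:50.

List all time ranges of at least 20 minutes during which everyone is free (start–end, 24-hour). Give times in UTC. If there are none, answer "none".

08:40–09:00

Zheng → UTC: 03:30–04:50, 05:20–06:10, 07:20–09:00.
Quinn → UTC: 00:50–05:30, 08:40–09:00.
Thandi → UTC: 07:20–09:00, 12:30–16:50.
Zheng ∩ Quinn: 03:30–04:50, 05:20–05:30, 08:40–09:00.
Zheng ∩ Quinn ∩ Thandi: 08:40–09:00.
Windows ≥ 20 min: 08:40–09:00.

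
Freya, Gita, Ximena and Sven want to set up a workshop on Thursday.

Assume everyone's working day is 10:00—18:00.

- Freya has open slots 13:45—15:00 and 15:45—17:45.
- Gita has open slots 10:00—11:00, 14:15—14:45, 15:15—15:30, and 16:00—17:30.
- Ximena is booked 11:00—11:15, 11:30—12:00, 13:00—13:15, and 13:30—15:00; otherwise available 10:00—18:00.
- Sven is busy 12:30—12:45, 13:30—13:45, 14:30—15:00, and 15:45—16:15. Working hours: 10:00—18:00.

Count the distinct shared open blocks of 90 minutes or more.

0

Ximena free within 10:00–18:00: 10:00–11:00, 11:15–11:30, 12:00–13:00, 13:15–13:30, 15:00–18:00.
Sven free within 10:00–18:00: 10:00–12:30, 12:45–13:30, 13:45–14:30, 15:00–15:45, 16:15–18:00.
Freya ∩ Gita: 14:15–14:45, 16:00–17:30.
Freya ∩ Gita ∩ Ximena: 16:00–17:30.
Freya ∩ Gita ∩ Ximena ∩ Sven: 16:15–17:30.
Windows ≥ 90 min: (none).
That's 0 windows.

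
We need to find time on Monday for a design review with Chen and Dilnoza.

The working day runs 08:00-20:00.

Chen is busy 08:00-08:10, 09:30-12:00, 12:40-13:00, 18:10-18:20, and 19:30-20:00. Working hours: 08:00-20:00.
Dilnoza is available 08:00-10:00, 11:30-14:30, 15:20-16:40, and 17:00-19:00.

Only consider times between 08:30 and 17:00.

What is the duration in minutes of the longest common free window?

Chen free within 08:00–20:00: 08:10–09:30, 12:00–12:40, 13:00–18:10, 18:20–19:30.
Chen ∩ Dilnoza: 08:10–09:30, 12:00–12:40, 13:00–14:30, 15:20–16:40, 17:00–18:10, 18:20–19:00.
Restricted to 08:30–17:00: 08:30–09:30, 12:00–12:40, 13:00–14:30, 15:20–16:40.
Common window lengths: 60, 40, 90, 80 min; longest is 90.

90 minutes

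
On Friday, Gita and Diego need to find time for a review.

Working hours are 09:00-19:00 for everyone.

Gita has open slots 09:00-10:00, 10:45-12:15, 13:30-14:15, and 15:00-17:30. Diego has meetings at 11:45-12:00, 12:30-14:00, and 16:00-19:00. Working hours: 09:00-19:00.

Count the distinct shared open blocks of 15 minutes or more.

5

Diego free within 09:00–19:00: 09:00–11:45, 12:00–12:30, 14:00–16:00.
Gita ∩ Diego: 09:00–10:00, 10:45–11:45, 12:00–12:15, 14:00–14:15, 15:00–16:00.
Windows ≥ 15 min: 09:00–10:00, 10:45–11:45, 12:00–12:15, 14:00–14:15, 15:00–16:00.
That's 5 windows.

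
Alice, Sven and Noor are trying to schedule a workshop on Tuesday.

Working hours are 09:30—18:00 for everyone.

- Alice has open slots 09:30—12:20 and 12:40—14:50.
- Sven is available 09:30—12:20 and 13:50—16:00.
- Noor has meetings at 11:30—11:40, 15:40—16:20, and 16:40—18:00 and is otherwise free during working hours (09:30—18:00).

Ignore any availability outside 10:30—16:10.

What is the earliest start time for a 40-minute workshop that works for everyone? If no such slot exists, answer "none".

10:30

Noor free within 09:30–18:00: 09:30–11:30, 11:40–15:40, 16:20–16:40.
Alice ∩ Sven: 09:30–12:20, 13:50–14:50.
Alice ∩ Sven ∩ Noor: 09:30–11:30, 11:40–12:20, 13:50–14:50.
Restricted to 10:30–16:10: 10:30–11:30, 11:40–12:20, 13:50–14:50.
Windows ≥ 40 min: 10:30–11:30, 11:40–12:20, 13:50–14:50.
Earliest such window starts at 10:30.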